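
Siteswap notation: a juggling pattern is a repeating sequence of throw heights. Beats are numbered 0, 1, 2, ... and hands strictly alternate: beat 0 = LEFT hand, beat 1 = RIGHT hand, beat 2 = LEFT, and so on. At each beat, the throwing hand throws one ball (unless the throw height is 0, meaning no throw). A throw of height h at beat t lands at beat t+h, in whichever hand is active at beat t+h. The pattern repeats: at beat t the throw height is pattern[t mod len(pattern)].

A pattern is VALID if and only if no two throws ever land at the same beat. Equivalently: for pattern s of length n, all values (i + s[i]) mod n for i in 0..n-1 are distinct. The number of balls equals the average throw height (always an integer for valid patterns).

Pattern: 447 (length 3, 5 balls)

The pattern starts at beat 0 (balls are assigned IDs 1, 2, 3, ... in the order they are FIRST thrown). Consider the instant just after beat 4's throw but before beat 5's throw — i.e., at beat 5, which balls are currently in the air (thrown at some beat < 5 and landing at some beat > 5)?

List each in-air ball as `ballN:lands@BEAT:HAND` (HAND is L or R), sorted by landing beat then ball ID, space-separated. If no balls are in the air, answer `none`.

Answer: ball4:lands@7:R ball1:lands@8:L ball3:lands@9:R

Derivation:
Beat 0 (L): throw ball1 h=4 -> lands@4:L; in-air after throw: [b1@4:L]
Beat 1 (R): throw ball2 h=4 -> lands@5:R; in-air after throw: [b1@4:L b2@5:R]
Beat 2 (L): throw ball3 h=7 -> lands@9:R; in-air after throw: [b1@4:L b2@5:R b3@9:R]
Beat 3 (R): throw ball4 h=4 -> lands@7:R; in-air after throw: [b1@4:L b2@5:R b4@7:R b3@9:R]
Beat 4 (L): throw ball1 h=4 -> lands@8:L; in-air after throw: [b2@5:R b4@7:R b1@8:L b3@9:R]
Beat 5 (R): throw ball2 h=7 -> lands@12:L; in-air after throw: [b4@7:R b1@8:L b3@9:R b2@12:L]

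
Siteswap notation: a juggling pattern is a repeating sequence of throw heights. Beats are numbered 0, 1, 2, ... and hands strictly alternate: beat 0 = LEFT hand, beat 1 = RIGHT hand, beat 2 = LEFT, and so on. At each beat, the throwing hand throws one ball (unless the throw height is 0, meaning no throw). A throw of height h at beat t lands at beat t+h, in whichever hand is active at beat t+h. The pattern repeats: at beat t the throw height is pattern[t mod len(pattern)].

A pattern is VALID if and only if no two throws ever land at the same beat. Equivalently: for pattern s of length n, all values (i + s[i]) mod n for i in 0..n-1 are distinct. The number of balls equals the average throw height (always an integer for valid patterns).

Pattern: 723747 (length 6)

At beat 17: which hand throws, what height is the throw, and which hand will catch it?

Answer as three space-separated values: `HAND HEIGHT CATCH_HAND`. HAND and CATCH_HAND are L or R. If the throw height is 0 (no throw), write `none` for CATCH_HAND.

Answer: R 7 L

Derivation:
Beat 17: 17 mod 2 = 1, so hand = R
Throw height = pattern[17 mod 6] = pattern[5] = 7
Lands at beat 17+7=24, 24 mod 2 = 0, so catch hand = L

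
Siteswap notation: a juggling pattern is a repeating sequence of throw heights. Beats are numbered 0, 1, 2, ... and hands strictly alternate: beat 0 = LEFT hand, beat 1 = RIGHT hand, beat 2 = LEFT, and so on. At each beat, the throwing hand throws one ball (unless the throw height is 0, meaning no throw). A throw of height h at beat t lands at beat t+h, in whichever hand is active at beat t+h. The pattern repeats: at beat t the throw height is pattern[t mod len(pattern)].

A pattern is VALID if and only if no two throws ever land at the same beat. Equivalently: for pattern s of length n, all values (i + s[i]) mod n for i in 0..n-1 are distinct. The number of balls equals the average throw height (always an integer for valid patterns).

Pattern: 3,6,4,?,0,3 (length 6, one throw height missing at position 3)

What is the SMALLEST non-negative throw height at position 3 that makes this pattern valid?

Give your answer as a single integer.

Answer: 2

Derivation:
i=0: (0 + 3) mod 6 = 3
i=1: (1 + 6) mod 6 = 1
i=2: (2 + 4) mod 6 = 0
i=3: s[i]=? (unknown)
i=4: (4 + 0) mod 6 = 4
i=5: (5 + 3) mod 6 = 2
Known residues: [0, 1, 2, 3, 4]; need a permutation of 0..5, so missing residue r = 5
Need (3 + s) mod 6 = 5; smallest s = (5 - 3) mod 6 = 2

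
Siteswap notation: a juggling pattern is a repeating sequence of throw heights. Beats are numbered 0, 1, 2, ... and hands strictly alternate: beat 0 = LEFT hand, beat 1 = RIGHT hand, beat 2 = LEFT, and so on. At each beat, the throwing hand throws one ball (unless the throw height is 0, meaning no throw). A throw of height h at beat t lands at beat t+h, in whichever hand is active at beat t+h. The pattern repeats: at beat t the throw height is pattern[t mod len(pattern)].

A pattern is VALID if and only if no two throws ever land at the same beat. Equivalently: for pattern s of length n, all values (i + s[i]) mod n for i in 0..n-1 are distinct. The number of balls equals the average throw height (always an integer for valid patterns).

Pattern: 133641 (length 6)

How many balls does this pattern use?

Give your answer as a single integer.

Answer: 3

Derivation:
Pattern = [1, 3, 3, 6, 4, 1], length n = 6
  position 0: throw height = 1, running sum = 1
  position 1: throw height = 3, running sum = 4
  position 2: throw height = 3, running sum = 7
  position 3: throw height = 6, running sum = 13
  position 4: throw height = 4, running sum = 17
  position 5: throw height = 1, running sum = 18
Total sum = 18; balls = sum / n = 18 / 6 = 3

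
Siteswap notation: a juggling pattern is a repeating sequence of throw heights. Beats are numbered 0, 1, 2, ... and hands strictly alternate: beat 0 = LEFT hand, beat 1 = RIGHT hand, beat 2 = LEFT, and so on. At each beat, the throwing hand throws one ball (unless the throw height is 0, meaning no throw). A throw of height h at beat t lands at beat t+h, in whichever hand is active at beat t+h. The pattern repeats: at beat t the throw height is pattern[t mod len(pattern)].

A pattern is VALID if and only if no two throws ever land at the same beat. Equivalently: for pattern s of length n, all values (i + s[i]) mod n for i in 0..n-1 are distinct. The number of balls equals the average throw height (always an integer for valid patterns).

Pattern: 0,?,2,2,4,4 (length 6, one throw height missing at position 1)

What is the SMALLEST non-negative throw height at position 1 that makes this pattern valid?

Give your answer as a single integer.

i=0: (0 + 0) mod 6 = 0
i=1: s[i]=? (unknown)
i=2: (2 + 2) mod 6 = 4
i=3: (3 + 2) mod 6 = 5
i=4: (4 + 4) mod 6 = 2
i=5: (5 + 4) mod 6 = 3
Known residues: [0, 2, 3, 4, 5]; need a permutation of 0..5, so missing residue r = 1
Need (1 + s) mod 6 = 1; smallest s = (1 - 1) mod 6 = 0

Answer: 0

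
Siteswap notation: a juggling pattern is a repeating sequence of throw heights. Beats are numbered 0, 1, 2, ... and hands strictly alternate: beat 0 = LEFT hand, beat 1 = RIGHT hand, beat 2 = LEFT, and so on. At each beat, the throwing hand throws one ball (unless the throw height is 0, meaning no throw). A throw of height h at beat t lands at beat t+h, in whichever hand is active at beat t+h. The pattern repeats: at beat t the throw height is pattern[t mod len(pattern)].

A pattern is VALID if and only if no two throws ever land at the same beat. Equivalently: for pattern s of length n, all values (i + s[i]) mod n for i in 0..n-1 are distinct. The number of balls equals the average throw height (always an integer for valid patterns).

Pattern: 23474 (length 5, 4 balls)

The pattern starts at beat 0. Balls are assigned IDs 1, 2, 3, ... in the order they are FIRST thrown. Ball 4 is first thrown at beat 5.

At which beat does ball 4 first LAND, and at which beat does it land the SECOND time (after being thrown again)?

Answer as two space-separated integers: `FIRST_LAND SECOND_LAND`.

Beat 0 (L): throw ball1 h=2 -> lands@2:L; in-air after throw: [b1@2:L]
Beat 1 (R): throw ball2 h=3 -> lands@4:L; in-air after throw: [b1@2:L b2@4:L]
Beat 2 (L): throw ball1 h=4 -> lands@6:L; in-air after throw: [b2@4:L b1@6:L]
Beat 3 (R): throw ball3 h=7 -> lands@10:L; in-air after throw: [b2@4:L b1@6:L b3@10:L]
Beat 4 (L): throw ball2 h=4 -> lands@8:L; in-air after throw: [b1@6:L b2@8:L b3@10:L]
Beat 5 (R): throw ball4 h=2 -> lands@7:R; in-air after throw: [b1@6:L b4@7:R b2@8:L b3@10:L]
Beat 6 (L): throw ball1 h=3 -> lands@9:R; in-air after throw: [b4@7:R b2@8:L b1@9:R b3@10:L]
Beat 7 (R): throw ball4 h=4 -> lands@11:R; in-air after throw: [b2@8:L b1@9:R b3@10:L b4@11:R]
Beat 8 (L): throw ball2 h=7 -> lands@15:R; in-air after throw: [b1@9:R b3@10:L b4@11:R b2@15:R]
Beat 9 (R): throw ball1 h=4 -> lands@13:R; in-air after throw: [b3@10:L b4@11:R b1@13:R b2@15:R]
Beat 10 (L): throw ball3 h=2 -> lands@12:L; in-air after throw: [b4@11:R b3@12:L b1@13:R b2@15:R]
Beat 11 (R): throw ball4 h=3 -> lands@14:L; in-air after throw: [b3@12:L b1@13:R b4@14:L b2@15:R]
Ball 4: thrown@5 h=2 -> first land @7; rethrown@7 h=4 -> second land @11

Answer: 7 11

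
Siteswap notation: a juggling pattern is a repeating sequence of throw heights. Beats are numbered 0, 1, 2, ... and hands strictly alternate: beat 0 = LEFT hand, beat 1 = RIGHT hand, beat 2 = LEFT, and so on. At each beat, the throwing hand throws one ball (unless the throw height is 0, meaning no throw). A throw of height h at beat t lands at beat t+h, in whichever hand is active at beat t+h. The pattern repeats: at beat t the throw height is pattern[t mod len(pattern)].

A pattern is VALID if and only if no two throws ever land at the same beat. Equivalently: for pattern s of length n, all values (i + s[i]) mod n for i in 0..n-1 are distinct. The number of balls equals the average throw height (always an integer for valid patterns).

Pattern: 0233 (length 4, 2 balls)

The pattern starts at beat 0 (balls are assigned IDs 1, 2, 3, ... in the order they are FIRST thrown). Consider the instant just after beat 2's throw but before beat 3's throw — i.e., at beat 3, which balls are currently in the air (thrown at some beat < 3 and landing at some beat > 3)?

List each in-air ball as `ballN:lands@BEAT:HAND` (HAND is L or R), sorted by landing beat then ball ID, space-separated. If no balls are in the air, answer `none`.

Beat 1 (R): throw ball1 h=2 -> lands@3:R; in-air after throw: [b1@3:R]
Beat 2 (L): throw ball2 h=3 -> lands@5:R; in-air after throw: [b1@3:R b2@5:R]
Beat 3 (R): throw ball1 h=3 -> lands@6:L; in-air after throw: [b2@5:R b1@6:L]

Answer: ball2:lands@5:R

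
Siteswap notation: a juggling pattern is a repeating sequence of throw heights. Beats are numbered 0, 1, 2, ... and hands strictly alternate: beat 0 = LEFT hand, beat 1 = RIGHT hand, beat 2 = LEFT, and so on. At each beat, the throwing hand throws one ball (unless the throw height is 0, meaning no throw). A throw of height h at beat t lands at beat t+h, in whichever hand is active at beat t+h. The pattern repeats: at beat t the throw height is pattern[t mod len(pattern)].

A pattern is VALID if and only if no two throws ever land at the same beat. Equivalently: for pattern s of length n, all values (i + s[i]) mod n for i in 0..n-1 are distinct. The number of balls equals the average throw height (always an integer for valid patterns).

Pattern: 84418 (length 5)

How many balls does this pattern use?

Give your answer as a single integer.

Pattern = [8, 4, 4, 1, 8], length n = 5
  position 0: throw height = 8, running sum = 8
  position 1: throw height = 4, running sum = 12
  position 2: throw height = 4, running sum = 16
  position 3: throw height = 1, running sum = 17
  position 4: throw height = 8, running sum = 25
Total sum = 25; balls = sum / n = 25 / 5 = 5

Answer: 5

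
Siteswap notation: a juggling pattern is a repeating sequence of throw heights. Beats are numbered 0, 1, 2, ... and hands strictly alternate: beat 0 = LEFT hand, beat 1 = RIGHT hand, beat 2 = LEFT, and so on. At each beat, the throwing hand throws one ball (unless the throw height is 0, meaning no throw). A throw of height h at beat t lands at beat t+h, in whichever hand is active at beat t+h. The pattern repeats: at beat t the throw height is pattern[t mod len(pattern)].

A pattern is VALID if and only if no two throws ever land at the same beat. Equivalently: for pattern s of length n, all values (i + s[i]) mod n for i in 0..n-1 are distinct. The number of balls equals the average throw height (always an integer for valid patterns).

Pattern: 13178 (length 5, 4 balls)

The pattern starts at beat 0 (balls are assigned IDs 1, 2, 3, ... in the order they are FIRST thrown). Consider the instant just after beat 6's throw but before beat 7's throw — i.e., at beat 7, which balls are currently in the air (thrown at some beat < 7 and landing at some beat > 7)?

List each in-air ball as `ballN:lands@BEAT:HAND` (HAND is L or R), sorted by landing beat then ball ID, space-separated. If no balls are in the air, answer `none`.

Answer: ball3:lands@9:R ball2:lands@10:L ball1:lands@12:L

Derivation:
Beat 0 (L): throw ball1 h=1 -> lands@1:R; in-air after throw: [b1@1:R]
Beat 1 (R): throw ball1 h=3 -> lands@4:L; in-air after throw: [b1@4:L]
Beat 2 (L): throw ball2 h=1 -> lands@3:R; in-air after throw: [b2@3:R b1@4:L]
Beat 3 (R): throw ball2 h=7 -> lands@10:L; in-air after throw: [b1@4:L b2@10:L]
Beat 4 (L): throw ball1 h=8 -> lands@12:L; in-air after throw: [b2@10:L b1@12:L]
Beat 5 (R): throw ball3 h=1 -> lands@6:L; in-air after throw: [b3@6:L b2@10:L b1@12:L]
Beat 6 (L): throw ball3 h=3 -> lands@9:R; in-air after throw: [b3@9:R b2@10:L b1@12:L]
Beat 7 (R): throw ball4 h=1 -> lands@8:L; in-air after throw: [b4@8:L b3@9:R b2@10:L b1@12:L]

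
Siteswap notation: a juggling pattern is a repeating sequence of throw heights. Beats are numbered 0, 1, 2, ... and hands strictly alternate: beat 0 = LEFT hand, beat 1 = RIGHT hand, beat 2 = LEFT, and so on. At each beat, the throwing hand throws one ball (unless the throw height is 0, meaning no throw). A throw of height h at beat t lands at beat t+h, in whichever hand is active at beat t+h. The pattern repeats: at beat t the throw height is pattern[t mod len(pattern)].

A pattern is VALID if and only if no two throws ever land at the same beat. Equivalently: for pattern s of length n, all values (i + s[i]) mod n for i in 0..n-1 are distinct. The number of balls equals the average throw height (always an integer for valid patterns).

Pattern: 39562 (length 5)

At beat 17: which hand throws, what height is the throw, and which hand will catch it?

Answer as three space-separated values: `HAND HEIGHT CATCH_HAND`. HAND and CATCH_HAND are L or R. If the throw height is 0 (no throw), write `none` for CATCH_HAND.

Answer: R 5 L

Derivation:
Beat 17: 17 mod 2 = 1, so hand = R
Throw height = pattern[17 mod 5] = pattern[2] = 5
Lands at beat 17+5=22, 22 mod 2 = 0, so catch hand = L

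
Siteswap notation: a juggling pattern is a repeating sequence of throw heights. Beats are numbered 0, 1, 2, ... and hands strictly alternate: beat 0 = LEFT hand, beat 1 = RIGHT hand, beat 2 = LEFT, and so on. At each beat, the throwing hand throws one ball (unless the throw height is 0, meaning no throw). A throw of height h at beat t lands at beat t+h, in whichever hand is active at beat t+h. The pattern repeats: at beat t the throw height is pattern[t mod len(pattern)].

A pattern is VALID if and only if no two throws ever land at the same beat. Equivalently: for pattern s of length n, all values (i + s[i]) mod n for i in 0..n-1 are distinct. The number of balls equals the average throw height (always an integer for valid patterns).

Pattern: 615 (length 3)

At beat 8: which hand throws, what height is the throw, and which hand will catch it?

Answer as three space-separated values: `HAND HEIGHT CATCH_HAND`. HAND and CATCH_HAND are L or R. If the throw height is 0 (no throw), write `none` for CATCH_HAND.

Answer: L 5 R

Derivation:
Beat 8: 8 mod 2 = 0, so hand = L
Throw height = pattern[8 mod 3] = pattern[2] = 5
Lands at beat 8+5=13, 13 mod 2 = 1, so catch hand = R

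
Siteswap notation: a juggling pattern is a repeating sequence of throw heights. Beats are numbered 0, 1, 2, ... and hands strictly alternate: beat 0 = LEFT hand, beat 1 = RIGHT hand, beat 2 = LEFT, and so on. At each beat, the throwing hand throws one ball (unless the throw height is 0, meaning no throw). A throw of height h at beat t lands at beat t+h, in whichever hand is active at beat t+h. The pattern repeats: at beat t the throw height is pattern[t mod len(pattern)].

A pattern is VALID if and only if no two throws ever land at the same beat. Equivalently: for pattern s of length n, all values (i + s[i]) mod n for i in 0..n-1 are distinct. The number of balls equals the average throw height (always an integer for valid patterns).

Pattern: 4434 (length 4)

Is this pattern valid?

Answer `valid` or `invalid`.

Answer: invalid

Derivation:
i=0: (i + s[i]) mod n = (0 + 4) mod 4 = 0
i=1: (i + s[i]) mod n = (1 + 4) mod 4 = 1
i=2: (i + s[i]) mod n = (2 + 3) mod 4 = 1
i=3: (i + s[i]) mod n = (3 + 4) mod 4 = 3
Residues: [0, 1, 1, 3], distinct: False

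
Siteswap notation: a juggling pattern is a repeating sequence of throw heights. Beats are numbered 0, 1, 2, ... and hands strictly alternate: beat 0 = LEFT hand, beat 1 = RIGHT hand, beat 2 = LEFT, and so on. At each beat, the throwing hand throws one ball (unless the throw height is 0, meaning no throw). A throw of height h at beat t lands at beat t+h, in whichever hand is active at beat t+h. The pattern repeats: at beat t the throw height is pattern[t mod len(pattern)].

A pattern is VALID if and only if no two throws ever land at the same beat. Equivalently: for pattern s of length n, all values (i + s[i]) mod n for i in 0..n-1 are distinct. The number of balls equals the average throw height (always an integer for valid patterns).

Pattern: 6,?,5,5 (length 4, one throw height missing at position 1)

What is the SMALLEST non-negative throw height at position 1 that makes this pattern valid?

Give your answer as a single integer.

Answer: 0

Derivation:
i=0: (0 + 6) mod 4 = 2
i=1: s[i]=? (unknown)
i=2: (2 + 5) mod 4 = 3
i=3: (3 + 5) mod 4 = 0
Known residues: [0, 2, 3]; need a permutation of 0..3, so missing residue r = 1
Need (1 + s) mod 4 = 1; smallest s = (1 - 1) mod 4 = 0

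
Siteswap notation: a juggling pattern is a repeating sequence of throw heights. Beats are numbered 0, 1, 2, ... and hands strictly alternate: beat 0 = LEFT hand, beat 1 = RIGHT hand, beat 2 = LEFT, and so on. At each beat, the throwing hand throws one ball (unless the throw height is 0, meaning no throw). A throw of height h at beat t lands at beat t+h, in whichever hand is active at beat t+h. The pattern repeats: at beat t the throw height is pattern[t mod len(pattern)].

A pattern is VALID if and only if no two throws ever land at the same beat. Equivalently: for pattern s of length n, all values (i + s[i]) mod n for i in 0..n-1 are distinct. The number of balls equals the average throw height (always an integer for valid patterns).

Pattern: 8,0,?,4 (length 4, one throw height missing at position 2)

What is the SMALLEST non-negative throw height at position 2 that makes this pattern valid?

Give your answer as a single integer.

i=0: (0 + 8) mod 4 = 0
i=1: (1 + 0) mod 4 = 1
i=2: s[i]=? (unknown)
i=3: (3 + 4) mod 4 = 3
Known residues: [0, 1, 3]; need a permutation of 0..3, so missing residue r = 2
Need (2 + s) mod 4 = 2; smallest s = (2 - 2) mod 4 = 0

Answer: 0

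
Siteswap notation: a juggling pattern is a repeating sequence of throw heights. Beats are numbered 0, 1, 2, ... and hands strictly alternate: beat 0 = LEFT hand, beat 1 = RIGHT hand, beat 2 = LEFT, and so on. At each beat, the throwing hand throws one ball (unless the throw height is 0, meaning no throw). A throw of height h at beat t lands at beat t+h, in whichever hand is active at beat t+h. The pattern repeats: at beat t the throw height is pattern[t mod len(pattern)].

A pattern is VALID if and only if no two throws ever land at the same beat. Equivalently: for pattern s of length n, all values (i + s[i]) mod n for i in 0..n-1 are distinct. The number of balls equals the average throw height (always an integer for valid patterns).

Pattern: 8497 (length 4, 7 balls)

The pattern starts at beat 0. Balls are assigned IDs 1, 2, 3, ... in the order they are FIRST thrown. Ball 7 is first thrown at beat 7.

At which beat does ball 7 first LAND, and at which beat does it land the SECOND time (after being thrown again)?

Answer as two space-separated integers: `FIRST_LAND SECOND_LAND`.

Answer: 14 23

Derivation:
Beat 0 (L): throw ball1 h=8 -> lands@8:L; in-air after throw: [b1@8:L]
Beat 1 (R): throw ball2 h=4 -> lands@5:R; in-air after throw: [b2@5:R b1@8:L]
Beat 2 (L): throw ball3 h=9 -> lands@11:R; in-air after throw: [b2@5:R b1@8:L b3@11:R]
Beat 3 (R): throw ball4 h=7 -> lands@10:L; in-air after throw: [b2@5:R b1@8:L b4@10:L b3@11:R]
Beat 4 (L): throw ball5 h=8 -> lands@12:L; in-air after throw: [b2@5:R b1@8:L b4@10:L b3@11:R b5@12:L]
Beat 5 (R): throw ball2 h=4 -> lands@9:R; in-air after throw: [b1@8:L b2@9:R b4@10:L b3@11:R b5@12:L]
Beat 6 (L): throw ball6 h=9 -> lands@15:R; in-air after throw: [b1@8:L b2@9:R b4@10:L b3@11:R b5@12:L b6@15:R]
Beat 7 (R): throw ball7 h=7 -> lands@14:L; in-air after throw: [b1@8:L b2@9:R b4@10:L b3@11:R b5@12:L b7@14:L b6@15:R]
Beat 8 (L): throw ball1 h=8 -> lands@16:L; in-air after throw: [b2@9:R b4@10:L b3@11:R b5@12:L b7@14:L b6@15:R b1@16:L]
Beat 9 (R): throw ball2 h=4 -> lands@13:R; in-air after throw: [b4@10:L b3@11:R b5@12:L b2@13:R b7@14:L b6@15:R b1@16:L]
Beat 10 (L): throw ball4 h=9 -> lands@19:R; in-air after throw: [b3@11:R b5@12:L b2@13:R b7@14:L b6@15:R b1@16:L b4@19:R]
Beat 11 (R): throw ball3 h=7 -> lands@18:L; in-air after throw: [b5@12:L b2@13:R b7@14:L b6@15:R b1@16:L b3@18:L b4@19:R]
Beat 12 (L): throw ball5 h=8 -> lands@20:L; in-air after throw: [b2@13:R b7@14:L b6@15:R b1@16:L b3@18:L b4@19:R b5@20:L]
Beat 13 (R): throw ball2 h=4 -> lands@17:R; in-air after throw: [b7@14:L b6@15:R b1@16:L b2@17:R b3@18:L b4@19:R b5@20:L]
Beat 14 (L): throw ball7 h=9 -> lands@23:R; in-air after throw: [b6@15:R b1@16:L b2@17:R b3@18:L b4@19:R b5@20:L b7@23:R]
Beat 15 (R): throw ball6 h=7 -> lands@22:L; in-air after throw: [b1@16:L b2@17:R b3@18:L b4@19:R b5@20:L b6@22:L b7@23:R]
Beat 16 (L): throw ball1 h=8 -> lands@24:L; in-air after throw: [b2@17:R b3@18:L b4@19:R b5@20:L b6@22:L b7@23:R b1@24:L]
Ball 7: thrown@7 h=7 -> first land @14; rethrown@14 h=9 -> second land @23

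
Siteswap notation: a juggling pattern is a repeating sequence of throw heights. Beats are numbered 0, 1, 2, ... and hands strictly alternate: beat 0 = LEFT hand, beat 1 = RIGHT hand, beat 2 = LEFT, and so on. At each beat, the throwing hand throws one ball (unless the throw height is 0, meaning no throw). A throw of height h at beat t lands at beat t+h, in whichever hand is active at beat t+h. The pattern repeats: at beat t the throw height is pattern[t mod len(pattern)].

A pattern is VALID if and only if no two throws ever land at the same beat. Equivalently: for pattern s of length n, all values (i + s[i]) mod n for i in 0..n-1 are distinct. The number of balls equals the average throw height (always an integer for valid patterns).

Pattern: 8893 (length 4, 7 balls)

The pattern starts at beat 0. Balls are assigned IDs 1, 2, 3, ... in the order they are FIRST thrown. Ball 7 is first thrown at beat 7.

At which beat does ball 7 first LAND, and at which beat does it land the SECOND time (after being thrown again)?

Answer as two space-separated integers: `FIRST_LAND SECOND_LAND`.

Beat 0 (L): throw ball1 h=8 -> lands@8:L; in-air after throw: [b1@8:L]
Beat 1 (R): throw ball2 h=8 -> lands@9:R; in-air after throw: [b1@8:L b2@9:R]
Beat 2 (L): throw ball3 h=9 -> lands@11:R; in-air after throw: [b1@8:L b2@9:R b3@11:R]
Beat 3 (R): throw ball4 h=3 -> lands@6:L; in-air after throw: [b4@6:L b1@8:L b2@9:R b3@11:R]
Beat 4 (L): throw ball5 h=8 -> lands@12:L; in-air after throw: [b4@6:L b1@8:L b2@9:R b3@11:R b5@12:L]
Beat 5 (R): throw ball6 h=8 -> lands@13:R; in-air after throw: [b4@6:L b1@8:L b2@9:R b3@11:R b5@12:L b6@13:R]
Beat 6 (L): throw ball4 h=9 -> lands@15:R; in-air after throw: [b1@8:L b2@9:R b3@11:R b5@12:L b6@13:R b4@15:R]
Beat 7 (R): throw ball7 h=3 -> lands@10:L; in-air after throw: [b1@8:L b2@9:R b7@10:L b3@11:R b5@12:L b6@13:R b4@15:R]
Beat 8 (L): throw ball1 h=8 -> lands@16:L; in-air after throw: [b2@9:R b7@10:L b3@11:R b5@12:L b6@13:R b4@15:R b1@16:L]
Beat 9 (R): throw ball2 h=8 -> lands@17:R; in-air after throw: [b7@10:L b3@11:R b5@12:L b6@13:R b4@15:R b1@16:L b2@17:R]
Beat 10 (L): throw ball7 h=9 -> lands@19:R; in-air after throw: [b3@11:R b5@12:L b6@13:R b4@15:R b1@16:L b2@17:R b7@19:R]
Beat 11 (R): throw ball3 h=3 -> lands@14:L; in-air after throw: [b5@12:L b6@13:R b3@14:L b4@15:R b1@16:L b2@17:R b7@19:R]
Beat 12 (L): throw ball5 h=8 -> lands@20:L; in-air after throw: [b6@13:R b3@14:L b4@15:R b1@16:L b2@17:R b7@19:R b5@20:L]
Beat 13 (R): throw ball6 h=8 -> lands@21:R; in-air after throw: [b3@14:L b4@15:R b1@16:L b2@17:R b7@19:R b5@20:L b6@21:R]
Beat 14 (L): throw ball3 h=9 -> lands@23:R; in-air after throw: [b4@15:R b1@16:L b2@17:R b7@19:R b5@20:L b6@21:R b3@23:R]
Beat 15 (R): throw ball4 h=3 -> lands@18:L; in-air after throw: [b1@16:L b2@17:R b4@18:L b7@19:R b5@20:L b6@21:R b3@23:R]
Beat 16 (L): throw ball1 h=8 -> lands@24:L; in-air after throw: [b2@17:R b4@18:L b7@19:R b5@20:L b6@21:R b3@23:R b1@24:L]
Beat 17 (R): throw ball2 h=8 -> lands@25:R; in-air after throw: [b4@18:L b7@19:R b5@20:L b6@21:R b3@23:R b1@24:L b2@25:R]
Beat 18 (L): throw ball4 h=9 -> lands@27:R; in-air after throw: [b7@19:R b5@20:L b6@21:R b3@23:R b1@24:L b2@25:R b4@27:R]
Beat 19 (R): throw ball7 h=3 -> lands@22:L; in-air after throw: [b5@20:L b6@21:R b7@22:L b3@23:R b1@24:L b2@25:R b4@27:R]
Ball 7: thrown@7 h=3 -> first land @10; rethrown@10 h=9 -> second land @19

Answer: 10 19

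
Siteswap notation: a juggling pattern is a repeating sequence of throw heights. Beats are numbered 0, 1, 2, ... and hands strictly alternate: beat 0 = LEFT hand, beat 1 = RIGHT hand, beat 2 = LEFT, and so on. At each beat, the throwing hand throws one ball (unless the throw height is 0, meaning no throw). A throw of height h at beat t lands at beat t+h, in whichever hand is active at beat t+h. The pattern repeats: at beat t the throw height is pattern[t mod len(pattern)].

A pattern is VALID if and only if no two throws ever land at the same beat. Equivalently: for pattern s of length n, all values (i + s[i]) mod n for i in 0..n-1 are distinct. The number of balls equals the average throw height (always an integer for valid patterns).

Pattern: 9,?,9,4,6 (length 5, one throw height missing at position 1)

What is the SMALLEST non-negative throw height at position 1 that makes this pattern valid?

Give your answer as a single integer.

Answer: 2

Derivation:
i=0: (0 + 9) mod 5 = 4
i=1: s[i]=? (unknown)
i=2: (2 + 9) mod 5 = 1
i=3: (3 + 4) mod 5 = 2
i=4: (4 + 6) mod 5 = 0
Known residues: [0, 1, 2, 4]; need a permutation of 0..4, so missing residue r = 3
Need (1 + s) mod 5 = 3; smallest s = (3 - 1) mod 5 = 2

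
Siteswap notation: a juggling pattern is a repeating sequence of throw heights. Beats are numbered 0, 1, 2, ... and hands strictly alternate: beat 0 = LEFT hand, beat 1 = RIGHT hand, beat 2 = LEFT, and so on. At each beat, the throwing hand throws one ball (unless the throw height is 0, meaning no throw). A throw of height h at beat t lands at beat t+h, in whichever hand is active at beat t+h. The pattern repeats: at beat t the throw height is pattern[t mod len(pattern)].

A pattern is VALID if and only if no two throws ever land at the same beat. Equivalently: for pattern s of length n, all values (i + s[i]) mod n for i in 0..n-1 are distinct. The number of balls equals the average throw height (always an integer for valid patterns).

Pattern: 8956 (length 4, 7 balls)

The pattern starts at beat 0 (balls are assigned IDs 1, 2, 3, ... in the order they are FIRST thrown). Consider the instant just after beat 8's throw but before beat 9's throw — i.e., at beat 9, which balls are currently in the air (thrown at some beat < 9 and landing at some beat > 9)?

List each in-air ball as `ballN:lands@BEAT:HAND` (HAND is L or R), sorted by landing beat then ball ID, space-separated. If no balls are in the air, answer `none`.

Answer: ball2:lands@10:L ball7:lands@11:R ball5:lands@12:L ball3:lands@13:R ball6:lands@14:L ball1:lands@16:L

Derivation:
Beat 0 (L): throw ball1 h=8 -> lands@8:L; in-air after throw: [b1@8:L]
Beat 1 (R): throw ball2 h=9 -> lands@10:L; in-air after throw: [b1@8:L b2@10:L]
Beat 2 (L): throw ball3 h=5 -> lands@7:R; in-air after throw: [b3@7:R b1@8:L b2@10:L]
Beat 3 (R): throw ball4 h=6 -> lands@9:R; in-air after throw: [b3@7:R b1@8:L b4@9:R b2@10:L]
Beat 4 (L): throw ball5 h=8 -> lands@12:L; in-air after throw: [b3@7:R b1@8:L b4@9:R b2@10:L b5@12:L]
Beat 5 (R): throw ball6 h=9 -> lands@14:L; in-air after throw: [b3@7:R b1@8:L b4@9:R b2@10:L b5@12:L b6@14:L]
Beat 6 (L): throw ball7 h=5 -> lands@11:R; in-air after throw: [b3@7:R b1@8:L b4@9:R b2@10:L b7@11:R b5@12:L b6@14:L]
Beat 7 (R): throw ball3 h=6 -> lands@13:R; in-air after throw: [b1@8:L b4@9:R b2@10:L b7@11:R b5@12:L b3@13:R b6@14:L]
Beat 8 (L): throw ball1 h=8 -> lands@16:L; in-air after throw: [b4@9:R b2@10:L b7@11:R b5@12:L b3@13:R b6@14:L b1@16:L]
Beat 9 (R): throw ball4 h=9 -> lands@18:L; in-air after throw: [b2@10:L b7@11:R b5@12:L b3@13:R b6@14:L b1@16:L b4@18:L]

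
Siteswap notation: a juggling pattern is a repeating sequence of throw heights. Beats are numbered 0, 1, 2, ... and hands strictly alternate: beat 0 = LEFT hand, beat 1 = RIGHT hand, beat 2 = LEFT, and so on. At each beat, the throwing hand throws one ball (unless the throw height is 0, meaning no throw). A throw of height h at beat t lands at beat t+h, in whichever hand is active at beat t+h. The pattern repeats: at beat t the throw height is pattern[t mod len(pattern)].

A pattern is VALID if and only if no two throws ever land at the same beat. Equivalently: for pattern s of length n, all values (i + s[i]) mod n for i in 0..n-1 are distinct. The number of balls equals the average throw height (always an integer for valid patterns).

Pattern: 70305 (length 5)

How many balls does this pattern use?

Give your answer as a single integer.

Answer: 3

Derivation:
Pattern = [7, 0, 3, 0, 5], length n = 5
  position 0: throw height = 7, running sum = 7
  position 1: throw height = 0, running sum = 7
  position 2: throw height = 3, running sum = 10
  position 3: throw height = 0, running sum = 10
  position 4: throw height = 5, running sum = 15
Total sum = 15; balls = sum / n = 15 / 5 = 3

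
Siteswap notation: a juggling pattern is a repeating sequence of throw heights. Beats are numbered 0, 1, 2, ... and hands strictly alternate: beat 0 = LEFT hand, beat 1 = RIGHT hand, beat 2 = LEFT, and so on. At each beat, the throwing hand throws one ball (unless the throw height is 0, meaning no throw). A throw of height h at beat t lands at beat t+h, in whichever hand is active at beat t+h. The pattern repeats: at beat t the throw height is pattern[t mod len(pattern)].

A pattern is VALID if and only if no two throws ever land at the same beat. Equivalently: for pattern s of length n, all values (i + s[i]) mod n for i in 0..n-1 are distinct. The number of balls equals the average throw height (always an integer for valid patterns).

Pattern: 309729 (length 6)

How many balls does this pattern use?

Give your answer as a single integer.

Pattern = [3, 0, 9, 7, 2, 9], length n = 6
  position 0: throw height = 3, running sum = 3
  position 1: throw height = 0, running sum = 3
  position 2: throw height = 9, running sum = 12
  position 3: throw height = 7, running sum = 19
  position 4: throw height = 2, running sum = 21
  position 5: throw height = 9, running sum = 30
Total sum = 30; balls = sum / n = 30 / 6 = 5

Answer: 5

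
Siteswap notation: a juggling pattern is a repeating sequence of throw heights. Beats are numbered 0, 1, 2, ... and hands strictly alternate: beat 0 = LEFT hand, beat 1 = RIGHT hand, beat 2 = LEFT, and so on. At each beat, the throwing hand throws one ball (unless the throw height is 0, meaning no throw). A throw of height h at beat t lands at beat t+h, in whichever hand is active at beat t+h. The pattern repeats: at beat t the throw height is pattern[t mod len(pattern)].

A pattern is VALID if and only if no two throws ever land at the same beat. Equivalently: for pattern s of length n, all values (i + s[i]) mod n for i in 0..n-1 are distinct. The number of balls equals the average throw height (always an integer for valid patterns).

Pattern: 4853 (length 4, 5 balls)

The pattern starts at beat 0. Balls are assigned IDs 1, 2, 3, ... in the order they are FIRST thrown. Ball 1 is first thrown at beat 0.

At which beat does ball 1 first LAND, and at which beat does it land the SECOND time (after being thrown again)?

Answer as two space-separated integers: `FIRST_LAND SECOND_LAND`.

Beat 0 (L): throw ball1 h=4 -> lands@4:L; in-air after throw: [b1@4:L]
Beat 1 (R): throw ball2 h=8 -> lands@9:R; in-air after throw: [b1@4:L b2@9:R]
Beat 2 (L): throw ball3 h=5 -> lands@7:R; in-air after throw: [b1@4:L b3@7:R b2@9:R]
Beat 3 (R): throw ball4 h=3 -> lands@6:L; in-air after throw: [b1@4:L b4@6:L b3@7:R b2@9:R]
Beat 4 (L): throw ball1 h=4 -> lands@8:L; in-air after throw: [b4@6:L b3@7:R b1@8:L b2@9:R]
Beat 5 (R): throw ball5 h=8 -> lands@13:R; in-air after throw: [b4@6:L b3@7:R b1@8:L b2@9:R b5@13:R]
Beat 6 (L): throw ball4 h=5 -> lands@11:R; in-air after throw: [b3@7:R b1@8:L b2@9:R b4@11:R b5@13:R]
Beat 7 (R): throw ball3 h=3 -> lands@10:L; in-air after throw: [b1@8:L b2@9:R b3@10:L b4@11:R b5@13:R]
Beat 8 (L): throw ball1 h=4 -> lands@12:L; in-air after throw: [b2@9:R b3@10:L b4@11:R b1@12:L b5@13:R]
Ball 1: thrown@0 h=4 -> first land @4; rethrown@4 h=4 -> second land @8

Answer: 4 8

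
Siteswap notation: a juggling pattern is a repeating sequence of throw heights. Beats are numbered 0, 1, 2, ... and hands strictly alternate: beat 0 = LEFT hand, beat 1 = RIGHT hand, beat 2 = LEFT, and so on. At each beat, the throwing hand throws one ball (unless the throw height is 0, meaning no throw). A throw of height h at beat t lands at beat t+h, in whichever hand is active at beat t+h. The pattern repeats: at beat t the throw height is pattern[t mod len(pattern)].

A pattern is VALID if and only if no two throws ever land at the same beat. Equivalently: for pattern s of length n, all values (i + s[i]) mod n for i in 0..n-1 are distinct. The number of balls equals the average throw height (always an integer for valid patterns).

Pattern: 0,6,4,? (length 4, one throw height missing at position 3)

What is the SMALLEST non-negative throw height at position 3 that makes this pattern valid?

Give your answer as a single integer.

i=0: (0 + 0) mod 4 = 0
i=1: (1 + 6) mod 4 = 3
i=2: (2 + 4) mod 4 = 2
i=3: s[i]=? (unknown)
Known residues: [0, 2, 3]; need a permutation of 0..3, so missing residue r = 1
Need (3 + s) mod 4 = 1; smallest s = (1 - 3) mod 4 = 2

Answer: 2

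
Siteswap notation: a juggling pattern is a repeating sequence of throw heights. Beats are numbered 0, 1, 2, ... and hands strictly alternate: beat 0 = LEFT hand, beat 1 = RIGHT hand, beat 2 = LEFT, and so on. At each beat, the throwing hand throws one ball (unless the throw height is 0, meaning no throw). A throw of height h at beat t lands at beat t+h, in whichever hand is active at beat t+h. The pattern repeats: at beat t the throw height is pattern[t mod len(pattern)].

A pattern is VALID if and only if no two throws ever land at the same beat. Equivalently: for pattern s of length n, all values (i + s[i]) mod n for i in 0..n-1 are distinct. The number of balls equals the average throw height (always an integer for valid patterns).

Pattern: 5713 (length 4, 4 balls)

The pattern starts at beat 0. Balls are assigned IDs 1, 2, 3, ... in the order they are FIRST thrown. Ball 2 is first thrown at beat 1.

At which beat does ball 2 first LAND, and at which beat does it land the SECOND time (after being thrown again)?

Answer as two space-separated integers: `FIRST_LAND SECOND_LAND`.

Beat 0 (L): throw ball1 h=5 -> lands@5:R; in-air after throw: [b1@5:R]
Beat 1 (R): throw ball2 h=7 -> lands@8:L; in-air after throw: [b1@5:R b2@8:L]
Beat 2 (L): throw ball3 h=1 -> lands@3:R; in-air after throw: [b3@3:R b1@5:R b2@8:L]
Beat 3 (R): throw ball3 h=3 -> lands@6:L; in-air after throw: [b1@5:R b3@6:L b2@8:L]
Beat 4 (L): throw ball4 h=5 -> lands@9:R; in-air after throw: [b1@5:R b3@6:L b2@8:L b4@9:R]
Beat 5 (R): throw ball1 h=7 -> lands@12:L; in-air after throw: [b3@6:L b2@8:L b4@9:R b1@12:L]
Beat 6 (L): throw ball3 h=1 -> lands@7:R; in-air after throw: [b3@7:R b2@8:L b4@9:R b1@12:L]
Beat 7 (R): throw ball3 h=3 -> lands@10:L; in-air after throw: [b2@8:L b4@9:R b3@10:L b1@12:L]
Beat 8 (L): throw ball2 h=5 -> lands@13:R; in-air after throw: [b4@9:R b3@10:L b1@12:L b2@13:R]
Beat 9 (R): throw ball4 h=7 -> lands@16:L; in-air after throw: [b3@10:L b1@12:L b2@13:R b4@16:L]
Beat 10 (L): throw ball3 h=1 -> lands@11:R; in-air after throw: [b3@11:R b1@12:L b2@13:R b4@16:L]
Beat 11 (R): throw ball3 h=3 -> lands@14:L; in-air after throw: [b1@12:L b2@13:R b3@14:L b4@16:L]
Beat 12 (L): throw ball1 h=5 -> lands@17:R; in-air after throw: [b2@13:R b3@14:L b4@16:L b1@17:R]
Beat 13 (R): throw ball2 h=7 -> lands@20:L; in-air after throw: [b3@14:L b4@16:L b1@17:R b2@20:L]
Ball 2: thrown@1 h=7 -> first land @8; rethrown@8 h=5 -> second land @13

Answer: 8 13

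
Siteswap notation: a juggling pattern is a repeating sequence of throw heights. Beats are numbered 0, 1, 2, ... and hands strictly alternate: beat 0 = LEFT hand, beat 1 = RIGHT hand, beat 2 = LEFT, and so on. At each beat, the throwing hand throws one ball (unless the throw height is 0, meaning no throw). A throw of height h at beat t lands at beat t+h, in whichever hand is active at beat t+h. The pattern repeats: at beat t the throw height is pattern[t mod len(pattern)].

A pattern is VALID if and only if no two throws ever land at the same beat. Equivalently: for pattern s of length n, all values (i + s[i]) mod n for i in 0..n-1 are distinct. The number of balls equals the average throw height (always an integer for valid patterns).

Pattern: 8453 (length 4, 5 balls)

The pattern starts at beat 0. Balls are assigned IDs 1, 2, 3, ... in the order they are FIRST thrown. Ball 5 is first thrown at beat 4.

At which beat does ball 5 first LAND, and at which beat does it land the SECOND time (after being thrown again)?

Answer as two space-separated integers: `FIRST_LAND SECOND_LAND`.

Beat 0 (L): throw ball1 h=8 -> lands@8:L; in-air after throw: [b1@8:L]
Beat 1 (R): throw ball2 h=4 -> lands@5:R; in-air after throw: [b2@5:R b1@8:L]
Beat 2 (L): throw ball3 h=5 -> lands@7:R; in-air after throw: [b2@5:R b3@7:R b1@8:L]
Beat 3 (R): throw ball4 h=3 -> lands@6:L; in-air after throw: [b2@5:R b4@6:L b3@7:R b1@8:L]
Beat 4 (L): throw ball5 h=8 -> lands@12:L; in-air after throw: [b2@5:R b4@6:L b3@7:R b1@8:L b5@12:L]
Beat 5 (R): throw ball2 h=4 -> lands@9:R; in-air after throw: [b4@6:L b3@7:R b1@8:L b2@9:R b5@12:L]
Beat 6 (L): throw ball4 h=5 -> lands@11:R; in-air after throw: [b3@7:R b1@8:L b2@9:R b4@11:R b5@12:L]
Beat 7 (R): throw ball3 h=3 -> lands@10:L; in-air after throw: [b1@8:L b2@9:R b3@10:L b4@11:R b5@12:L]
Beat 8 (L): throw ball1 h=8 -> lands@16:L; in-air after throw: [b2@9:R b3@10:L b4@11:R b5@12:L b1@16:L]
Beat 9 (R): throw ball2 h=4 -> lands@13:R; in-air after throw: [b3@10:L b4@11:R b5@12:L b2@13:R b1@16:L]
Beat 10 (L): throw ball3 h=5 -> lands@15:R; in-air after throw: [b4@11:R b5@12:L b2@13:R b3@15:R b1@16:L]
Beat 11 (R): throw ball4 h=3 -> lands@14:L; in-air after throw: [b5@12:L b2@13:R b4@14:L b3@15:R b1@16:L]
Beat 12 (L): throw ball5 h=8 -> lands@20:L; in-air after throw: [b2@13:R b4@14:L b3@15:R b1@16:L b5@20:L]
Ball 5: thrown@4 h=8 -> first land @12; rethrown@12 h=8 -> second land @20

Answer: 12 20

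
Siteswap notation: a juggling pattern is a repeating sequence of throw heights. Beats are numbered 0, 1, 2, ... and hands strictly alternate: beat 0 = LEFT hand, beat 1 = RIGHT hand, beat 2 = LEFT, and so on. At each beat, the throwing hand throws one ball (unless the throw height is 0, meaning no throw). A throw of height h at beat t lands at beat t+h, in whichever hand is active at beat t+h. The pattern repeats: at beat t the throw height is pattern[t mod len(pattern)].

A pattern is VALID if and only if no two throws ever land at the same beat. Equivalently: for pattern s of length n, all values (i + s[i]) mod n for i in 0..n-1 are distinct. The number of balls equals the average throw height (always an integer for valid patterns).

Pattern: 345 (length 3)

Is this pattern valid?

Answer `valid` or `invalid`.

Answer: valid

Derivation:
i=0: (i + s[i]) mod n = (0 + 3) mod 3 = 0
i=1: (i + s[i]) mod n = (1 + 4) mod 3 = 2
i=2: (i + s[i]) mod n = (2 + 5) mod 3 = 1
Residues: [0, 2, 1], distinct: True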